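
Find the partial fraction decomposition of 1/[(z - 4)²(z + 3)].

Cover-up at z=-3: γ = 1/(-3 - 4)² = 1/49. Cover-up at z=4: β = 1/(4 + 3) = 1/7. Comparing z² coeff: α = -γ = -1/49
Result: (-1/49)/(z - 4) + (1/7)/(z - 4)² + (1/49)/(z + 3)


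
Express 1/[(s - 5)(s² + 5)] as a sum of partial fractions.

Cover-up at s = 5: P = 1/(5² + 5) = 1/30. Then Q = -P = -1/30, R = -P·(0 + 5) = -1/6
Result: (1/30)/(s - 5) - ((1/30)s + 1/6)/(s² + 5)


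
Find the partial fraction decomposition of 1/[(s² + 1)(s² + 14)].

Coefficient matching gives P = R = 0, Q = 1/(14-1) = 1/13, S = -Q = -1/13
Result: (1/13)/(s² + 1) - (1/13)/(s² + 14)


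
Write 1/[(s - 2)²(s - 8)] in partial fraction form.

Cover-up at s=8: C = 1/(8 - 2)² = 1/36. Cover-up at s=2: B = 1/(2 - 8) = -1/6. Comparing s² coeff: A = -C = -1/36
Result: (-1/36)/(s - 2) - (1/6)/(s - 2)² + (1/36)/(s - 8)


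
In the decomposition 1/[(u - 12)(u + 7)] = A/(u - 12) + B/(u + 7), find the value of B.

Cover-up at u = -7: B = 1/(-7 - 12) = -1/19


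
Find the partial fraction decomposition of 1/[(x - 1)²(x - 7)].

Cover-up at x=7: C = 1/(7 - 1)² = 1/36. Cover-up at x=1: B = 1/(1 - 7) = -1/6. Comparing x² coeff: A = -C = -1/36
Result: (-1/36)/(x - 1) - (1/6)/(x - 1)² + (1/36)/(x - 7)


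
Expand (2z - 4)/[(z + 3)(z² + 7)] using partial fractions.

At z=-3: P = (2·(-3) - 4)/((-3)² + 7) = -5/8. Q = -P = 5/8, R = 2 - (-3)·P = 1/8
Result: (-5/8)/(z + 3) + ((5/8)z + 1/8)/(z² + 7)


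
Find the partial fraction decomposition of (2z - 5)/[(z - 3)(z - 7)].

At z=3: A = (2·3 - 5)/(3 - 7) = -1/4. At z=7: B = (2·7 - 5)/(7 - 3) = 9/4
Result: (-1/4)/(z - 3) + (9/4)/(z - 7)


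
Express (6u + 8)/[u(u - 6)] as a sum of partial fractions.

At u=0: A = (6·0 + 8)/(0 - 6) = -4/3. At u=6: B = (6·6 + 8)/(6 - 0) = 22/3
Result: (-4/3)/u + (22/3)/(u - 6)


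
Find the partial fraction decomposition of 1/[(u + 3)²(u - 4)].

Cover-up at u=4: R = 1/(4 + 3)² = 1/49. Cover-up at u=-3: Q = 1/(-3 - 4) = -1/7. Comparing u² coeff: P = -R = -1/49
Result: (-1/49)/(u + 3) - (1/7)/(u + 3)² + (1/49)/(u - 4)


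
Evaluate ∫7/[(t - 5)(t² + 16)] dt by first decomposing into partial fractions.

Cover-up at t=5: α = 7/(5²+16) = 7/41. Coeff matching: β = -7/41, γ = -35/41. Decomposition: (7/41)/(t - 5) - ((7/41)t + 35/41)/(t² + 16). Integrate: linear → ln, quadratic → (1/2)ln + arctan: (7/41) ln|(t - 5)| - (7/82) ln(t² + 16) - (35/164) arctan(t/4) + C


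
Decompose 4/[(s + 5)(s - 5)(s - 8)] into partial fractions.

Using cover-up method: α = 2/65, β = -2/15, γ = 4/39
Result: (2/65)/(s + 5) - (2/15)/(s - 5) + (4/39)/(s - 8)


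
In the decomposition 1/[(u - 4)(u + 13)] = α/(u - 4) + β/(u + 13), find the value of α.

Cover-up at u = 4: α = 1/(4 + 13) = 1/17


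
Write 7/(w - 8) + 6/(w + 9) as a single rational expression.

Common denominator (w - 8)(w + 9). Numerator: 7(w + 9) + 6(w - 8) = (7w + 63) + (6w - 48) = 13w + 15
Result: (13w + 15)/[(w - 8)(w + 9)]


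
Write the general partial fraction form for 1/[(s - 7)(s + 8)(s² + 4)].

Two linear + quadratic: α/(s - 7) + β/(s + 8) + (γs + δ)/(s² + 4)


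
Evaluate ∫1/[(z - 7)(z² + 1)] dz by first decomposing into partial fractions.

Cover-up at z=7: P = 1/(7²+1) = 1/50. Coeff matching: Q = -1/50, R = -7/50. Decomposition: (1/50)/(z - 7) - ((1/50)z + 7/50)/(z² + 1). Integrate: linear → ln, quadratic → (1/2)ln + arctan: (1/50) ln|(z - 7)| - (1/100) ln(z² + 1) - (7/50) arctan(z) + C


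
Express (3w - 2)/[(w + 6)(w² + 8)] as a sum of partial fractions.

At w=-6: P = (3·(-6) - 2)/((-6)² + 8) = -5/11. Q = -P = 5/11, R = 3 - (-6)·P = 3/11
Result: (-5/11)/(w + 6) + ((5/11)w + 3/11)/(w² + 8)


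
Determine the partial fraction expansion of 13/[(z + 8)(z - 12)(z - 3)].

Using cover-up method: α = 13/220, β = 13/180, γ = -13/99
Result: (13/220)/(z + 8) + (13/180)/(z - 12) - (13/99)/(z - 3)


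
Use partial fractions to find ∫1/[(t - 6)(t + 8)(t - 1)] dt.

Cover-up: A = 1/70, B = 1/126, C = -1/45. Decomposition: (1/70)/(t - 6) + (1/126)/(t + 8) - (1/45)/(t - 1). Integrate each term: (1/70) ln|(t - 6)| + (1/126) ln|(t + 8)| - (1/45) ln|(t - 1)| + C


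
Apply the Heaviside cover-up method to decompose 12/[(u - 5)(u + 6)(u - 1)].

Cover (u - 5), u=5: α = 12/[(5 + 6)(5 - 1)] = 3/11. Cover (u + 6), u=-6: β = 12/[(-6 - 5)(-6 - 1)] = 12/77. Cover (u - 1), u=1: γ = 12/[(1 - 5)(1 + 6)] = -3/7.
Result: (3/11)/(u - 5) + (12/77)/(u + 6) - (3/7)/(u - 1)


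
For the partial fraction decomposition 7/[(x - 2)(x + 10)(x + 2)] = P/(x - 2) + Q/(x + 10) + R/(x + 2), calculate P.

Cover-up at x = 2: P = 7/[(2 + 10)(2 + 2)] = 7/[(12)(4)] = 7/48


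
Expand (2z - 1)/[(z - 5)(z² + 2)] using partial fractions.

At z=5: α = (2·5 - 1)/(5² + 2) = 1/3. β = -α = -1/3, γ = 2 - 5·α = 1/3
Result: (1/3)/(z - 5) - ((1/3)z - 1/3)/(z² + 2)


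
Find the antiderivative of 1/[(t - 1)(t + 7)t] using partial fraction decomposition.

Cover-up: P = 1/8, Q = 1/56, R = -1/7. Decomposition: (1/8)/(t - 1) + (1/56)/(t + 7) - (1/7)/t. Integrate each term: (1/8) ln|(t - 1)| + (1/56) ln|(t + 7)| - (1/7) ln|t| + C


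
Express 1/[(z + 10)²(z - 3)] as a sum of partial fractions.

Cover-up at z=3: γ = 1/(3 + 10)² = 1/169. Cover-up at z=-10: β = 1/(-10 - 3) = -1/13. Comparing z² coeff: α = -γ = -1/169
Result: (-1/169)/(z + 10) - (1/13)/(z + 10)² + (1/169)/(z - 3)


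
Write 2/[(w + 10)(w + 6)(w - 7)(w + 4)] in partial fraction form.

Using Heaviside cover-up: (-1/204)/(w + 10) + (1/52)/(w + 6) + (2/2431)/(w - 7) - (1/66)/(w + 4)


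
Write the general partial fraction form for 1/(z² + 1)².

Repeated quadratic factor: (αz + β)/(z² + 1) + (γz + δ)/(z² + 1)²


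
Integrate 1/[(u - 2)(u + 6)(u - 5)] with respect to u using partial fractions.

Cover-up: α = -1/24, β = 1/88, γ = 1/33. Decomposition: (-1/24)/(u - 2) + (1/88)/(u + 6) + (1/33)/(u - 5). Integrate each term: (-1/24) ln|(u - 2)| + (1/88) ln|(u + 6)| + (1/33) ln|(u - 5)| + C


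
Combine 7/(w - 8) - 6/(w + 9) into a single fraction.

Common denominator (w - 8)(w + 9). Numerator: 7(w + 9) - 6(w - 8) = (7w + 63) - (6w - 48) = w + 111
Result: (w + 111)/[(w - 8)(w + 9)]


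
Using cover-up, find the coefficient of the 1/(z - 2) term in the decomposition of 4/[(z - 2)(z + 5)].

Cover (z - 2), set z=2: 4/((z + 5) at z=2) = 4/(7) = 4/7


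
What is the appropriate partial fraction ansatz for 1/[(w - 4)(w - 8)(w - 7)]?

Three distinct linear factors: A/(w - 4) + B/(w - 8) + C/(w - 7)


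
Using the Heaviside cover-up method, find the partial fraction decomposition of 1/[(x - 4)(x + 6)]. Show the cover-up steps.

Cover (x - 4): set x=4, get P = 1/(4 + 6) = 1/10. Cover (x + 6): set x=-6, get Q = 1/(-6 - 4) = -1/10.
Result: (1/10)/(x - 4) - (1/10)/(x + 6)


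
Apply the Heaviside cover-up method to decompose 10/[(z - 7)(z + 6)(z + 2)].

Cover (z - 7), z=7: A = 10/[(7 + 6)(7 + 2)] = 10/117. Cover (z + 6), z=-6: B = 10/[(-6 - 7)(-6 + 2)] = 5/26. Cover (z + 2), z=-2: C = 10/[(-2 - 7)(-2 + 6)] = -5/18.
Result: (10/117)/(z - 7) + (5/26)/(z + 6) - (5/18)/(z + 2)


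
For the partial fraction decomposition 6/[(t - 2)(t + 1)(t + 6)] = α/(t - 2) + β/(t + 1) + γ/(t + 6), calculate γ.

Cover-up at t = -6: γ = 6/[(-6 - 2)(-6 + 1)] = 6/[(-8)(-5)] = 6/40 = 3/20


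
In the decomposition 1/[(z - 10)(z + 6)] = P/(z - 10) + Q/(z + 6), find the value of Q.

Cover-up at z = -6: Q = 1/(-6 - 10) = -1/16


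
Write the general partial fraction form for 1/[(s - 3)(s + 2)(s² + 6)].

Two linear + quadratic: P/(s - 3) + Q/(s + 2) + (Rs + S)/(s² + 6)


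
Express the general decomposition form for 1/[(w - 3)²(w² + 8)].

Repeated linear + quadratic: A/(w - 3) + B/(w - 3)² + (Cw + D)/(w² + 8)


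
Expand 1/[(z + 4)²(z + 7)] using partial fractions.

Cover-up at z=-7: R = 1/(-7 + 4)² = 1/9. Cover-up at z=-4: Q = 1/(-4 + 7) = 1/3. Comparing z² coeff: P = -R = -1/9
Result: (-1/9)/(z + 4) + (1/3)/(z + 4)² + (1/9)/(z + 7)


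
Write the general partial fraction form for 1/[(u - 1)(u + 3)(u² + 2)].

Two linear + quadratic: A/(u - 1) + B/(u + 3) + (Cu + D)/(u² + 2)


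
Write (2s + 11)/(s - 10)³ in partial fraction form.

(2s + 11) = α(s - 10)² + β(s - 10) + γ. At s = 10: γ = 2·10 + 11 = 31. Coefficients: α = 0, β = 2
Result: 2/(s - 10)² + 31/(s - 10)³


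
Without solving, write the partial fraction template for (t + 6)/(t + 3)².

Repeated linear factor: α/(t + 3) + β/(t + 3)²


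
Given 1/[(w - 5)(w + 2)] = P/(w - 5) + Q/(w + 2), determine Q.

Cover-up at w = -2: Q = 1/(-2 - 5) = -1/7


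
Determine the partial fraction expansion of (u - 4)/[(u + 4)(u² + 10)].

At u=-4: α = (1·(-4) - 4)/((-4)² + 10) = -4/13. β = -α = 4/13, γ = 1 - (-4)·α = -3/13
Result: (-4/13)/(u + 4) + ((4/13)u - 3/13)/(u² + 10)


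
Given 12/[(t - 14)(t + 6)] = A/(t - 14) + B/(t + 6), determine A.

Cover-up at t = 14: A = 12/(14 + 6) = 12/20 = 3/5


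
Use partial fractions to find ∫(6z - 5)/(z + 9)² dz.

Decompose: P = 6, Q = 6·(-9) - 5 = -59, so (6z - 5)/(z + 9)² = 6/(z + 9) - 59/(z + 9)². Integrate: ∫ P/(z + 9) dz = 6 ln|(z + 9)|; ∫ Q/(z + 9)² dz = 59/(z + 9). Sum: 6 ln|(z + 9)| + 59/(z + 9) + C


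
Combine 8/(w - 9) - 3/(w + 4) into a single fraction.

Common denominator (w - 9)(w + 4). Numerator: 8(w + 4) - 3(w - 9) = (8w + 32) - (3w - 27) = 5w + 59
Result: (5w + 59)/[(w - 9)(w + 4)]


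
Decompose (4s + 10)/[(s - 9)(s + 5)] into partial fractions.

At s=9: A = (4·9 + 10)/(9 + 5) = 23/7. At s=-5: B = (4·(-5) + 10)/(-5 - 9) = 5/7
Result: (23/7)/(s - 9) + (5/7)/(s + 5)


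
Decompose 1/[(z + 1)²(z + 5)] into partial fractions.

Cover-up at z=-5: R = 1/(-5 + 1)² = 1/16. Cover-up at z=-1: Q = 1/(-1 + 5) = 1/4. Comparing z² coeff: P = -R = -1/16
Result: (-1/16)/(z + 1) + (1/4)/(z + 1)² + (1/16)/(z + 5)


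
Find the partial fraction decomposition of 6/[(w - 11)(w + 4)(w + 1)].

Using cover-up method: P = 1/30, Q = 2/15, R = -1/6
Result: (1/30)/(w - 11) + (2/15)/(w + 4) - (1/6)/(w + 1)


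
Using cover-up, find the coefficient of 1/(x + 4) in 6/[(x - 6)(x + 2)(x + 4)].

Cover (x + 4), set x=-4: 6/[(-4 - 6)(-4 + 2)] = 3/10


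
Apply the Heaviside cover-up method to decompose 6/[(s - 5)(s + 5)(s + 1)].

Cover (s - 5), s=5: P = 6/[(5 + 5)(5 + 1)] = 1/10. Cover (s + 5), s=-5: Q = 6/[(-5 - 5)(-5 + 1)] = 3/20. Cover (s + 1), s=-1: R = 6/[(-1 - 5)(-1 + 5)] = -1/4.
Result: (1/10)/(s - 5) + (3/20)/(s + 5) - (1/4)/(s + 1)


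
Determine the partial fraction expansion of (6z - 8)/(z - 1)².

(6z - 8) = α(z - 1) + β. At z = 1: β = 6·1 - 8 = -2. Coeff of z: α = 6
Result: 6/(z - 1) - 2/(z - 1)²


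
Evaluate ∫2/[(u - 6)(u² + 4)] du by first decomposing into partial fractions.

Cover-up at u=6: α = 2/(6²+4) = 1/20. Coeff matching: β = -1/20, γ = -3/10. Decomposition: (1/20)/(u - 6) - ((1/20)u + 3/10)/(u² + 4). Integrate: linear → ln, quadratic → (1/2)ln + arctan: (1/20) ln|(u - 6)| - (1/40) ln(u² + 4) - (3/20) arctan(u/2) + C


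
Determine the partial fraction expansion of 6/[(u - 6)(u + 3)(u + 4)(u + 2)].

Using Heaviside cover-up: (1/120)/(u - 6) + (2/3)/(u + 3) - (3/10)/(u + 4) - (3/8)/(u + 2)


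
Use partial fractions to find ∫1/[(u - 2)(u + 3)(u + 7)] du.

Cover-up: P = 1/45, Q = -1/20, R = 1/36. Decomposition: (1/45)/(u - 2) - (1/20)/(u + 3) + (1/36)/(u + 7). Integrate each term: (1/45) ln|(u - 2)| - (1/20) ln|(u + 3)| + (1/36) ln|(u + 7)| + C


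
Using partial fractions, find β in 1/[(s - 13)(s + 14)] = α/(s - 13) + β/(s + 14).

Cover-up at s = -14: β = 1/(-14 - 13) = -1/27


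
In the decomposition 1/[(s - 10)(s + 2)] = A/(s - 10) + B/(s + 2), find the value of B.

Cover-up at s = -2: B = 1/(-2 - 10) = -1/12


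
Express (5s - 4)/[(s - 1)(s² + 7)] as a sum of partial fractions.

At s=1: P = (5·1 - 4)/(1² + 7) = 1/8. Q = -P = -1/8, R = 5 - 1·P = 39/8
Result: (1/8)/(s - 1) - ((1/8)s - 39/8)/(s² + 7)


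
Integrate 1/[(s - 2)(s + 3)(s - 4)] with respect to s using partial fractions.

Cover-up: P = -1/10, Q = 1/35, R = 1/14. Decomposition: (-1/10)/(s - 2) + (1/35)/(s + 3) + (1/14)/(s - 4). Integrate each term: (-1/10) ln|(s - 2)| + (1/35) ln|(s + 3)| + (1/14) ln|(s - 4)| + C


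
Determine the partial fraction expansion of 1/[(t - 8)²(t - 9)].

Cover-up at t=9: C = 1/(9 - 8)² = 1. Cover-up at t=8: B = 1/(8 - 9) = -1. Comparing t² coeff: A = -C = -1
Result: -1/(t - 8) - 1/(t - 8)² + 1/(t - 9)


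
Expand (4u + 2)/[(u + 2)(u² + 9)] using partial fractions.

At u=-2: A = (4·(-2) + 2)/((-2)² + 9) = -6/13. B = -A = 6/13, C = 4 - (-2)·A = 40/13
Result: (-6/13)/(u + 2) + ((6/13)u + 40/13)/(u² + 9)


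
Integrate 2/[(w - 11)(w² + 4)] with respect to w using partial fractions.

Cover-up at w=11: α = 2/(11²+4) = 2/125. Coeff matching: β = -2/125, γ = -22/125. Decomposition: (2/125)/(w - 11) - ((2/125)w + 22/125)/(w² + 4). Integrate: linear → ln, quadratic → (1/2)ln + arctan: (2/125) ln|(w - 11)| - (1/125) ln(w² + 4) - (11/125) arctan(w/2) + C


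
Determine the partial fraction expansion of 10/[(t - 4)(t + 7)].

10/(t - 4)(t + 7) = P/(t - 4) + Q/(t + 7). P = 10/(4 + 7) = 10/11, Q = 10/(-7 - 4) = -10/11
Result: (10/11)/(t - 4) - (10/11)/(t + 7)


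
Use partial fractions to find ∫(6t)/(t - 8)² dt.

Decompose: P = 6, Q = 6·8 + 0 = 48, so (6t)/(t - 8)² = 6/(t - 8) + 48/(t - 8)². Integrate: ∫ P/(t - 8) dt = 6 ln|(t - 8)|; ∫ Q/(t - 8)² dt = -48/(t - 8). Sum: 6 ln|(t - 8)| - 48/(t - 8) + C


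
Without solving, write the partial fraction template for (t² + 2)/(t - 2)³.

Repeated linear factor (power 3): P/(t - 2) + Q/(t - 2)² + R/(t - 2)³


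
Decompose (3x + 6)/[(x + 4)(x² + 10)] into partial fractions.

At x=-4: α = (3·(-4) + 6)/((-4)² + 10) = -3/13. β = -α = 3/13, γ = 3 - (-4)·α = 27/13
Result: (-3/13)/(x + 4) + ((3/13)x + 27/13)/(x² + 10)


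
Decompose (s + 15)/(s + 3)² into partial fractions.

(s + 15) = α(s + 3) + β. At s = -3: β = 1·(-3) + 15 = 12. Coeff of s: α = 1
Result: 1/(s + 3) + 12/(s + 3)²


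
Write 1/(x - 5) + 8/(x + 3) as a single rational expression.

Common denominator (x - 5)(x + 3). Numerator: 1(x + 3) + 8(x - 5) = (x + 3) + (8x - 40) = 9x - 37
Result: (9x - 37)/[(x - 5)(x + 3)]


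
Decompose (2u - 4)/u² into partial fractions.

(2u - 4) = Pu + Q. At u = 0: Q = 2·0 - 4 = -4. Coeff of u: P = 2
Result: 2/u - 4/u²


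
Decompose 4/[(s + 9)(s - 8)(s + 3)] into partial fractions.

Using cover-up method: A = 2/51, B = 4/187, C = -2/33
Result: (2/51)/(s + 9) + (4/187)/(s - 8) - (2/33)/(s + 3)


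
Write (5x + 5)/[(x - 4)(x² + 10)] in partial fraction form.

At x=4: α = (5·4 + 5)/(4² + 10) = 25/26. β = -α = -25/26, γ = 5 - 4·α = 15/13
Result: (25/26)/(x - 4) - ((25/26)x - 15/13)/(x² + 10)


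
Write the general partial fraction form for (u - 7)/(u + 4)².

Repeated linear factor: A/(u + 4) + B/(u + 4)²


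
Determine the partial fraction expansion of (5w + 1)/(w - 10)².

(5w + 1) = A(w - 10) + B. At w = 10: B = 5·10 + 1 = 51. Coeff of w: A = 5
Result: 5/(w - 10) + 51/(w - 10)²


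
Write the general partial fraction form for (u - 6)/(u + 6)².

Repeated linear factor: P/(u + 6) + Q/(u + 6)²


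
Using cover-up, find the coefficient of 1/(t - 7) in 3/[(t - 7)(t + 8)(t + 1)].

Cover (t - 7), set t=7: 3/[(7 + 8)(7 + 1)] = 1/40


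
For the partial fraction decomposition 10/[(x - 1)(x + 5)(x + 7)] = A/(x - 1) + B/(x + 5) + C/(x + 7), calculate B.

Cover-up at x = -5: B = 10/[(-5 - 1)(-5 + 7)] = 10/[(-6)(2)] = -10/12 = -5/6


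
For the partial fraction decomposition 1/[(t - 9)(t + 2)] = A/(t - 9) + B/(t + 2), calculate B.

Cover-up at t = -2: B = 1/(-2 - 9) = -1/11


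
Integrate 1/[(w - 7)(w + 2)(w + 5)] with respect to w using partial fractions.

Cover-up: α = 1/108, β = -1/27, γ = 1/36. Decomposition: (1/108)/(w - 7) - (1/27)/(w + 2) + (1/36)/(w + 5). Integrate each term: (1/108) ln|(w - 7)| - (1/27) ln|(w + 2)| + (1/36) ln|(w + 5)| + C


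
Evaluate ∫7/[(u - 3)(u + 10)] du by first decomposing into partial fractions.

Decompose: 7/[(u - 3)(u + 10)] = (7/13)/(u - 3) - (7/13)/(u + 10). Integrate each term: (7/13) ln|(u - 3)| - (7/13) ln|(u + 10)| + C


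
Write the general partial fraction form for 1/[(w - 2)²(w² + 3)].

Repeated linear + quadratic: A/(w - 2) + B/(w - 2)² + (Cw + D)/(w² + 3)


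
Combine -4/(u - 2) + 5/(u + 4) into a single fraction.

Common denominator (u - 2)(u + 4). Numerator: -4(u + 4) + 5(u - 2) = (-4u - 16) + (5u - 10) = u - 26
Result: (u - 26)/[(u - 2)(u + 4)]


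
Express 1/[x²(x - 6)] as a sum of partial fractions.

Cover-up at x=6: C = 1/(6 - 0)² = 1/36. Cover-up at x=0: B = 1/(0 - 6) = -1/6. Comparing x² coeff: A = -C = -1/36
Result: (-1/36)/x - (1/6)/x² + (1/36)/(x - 6)


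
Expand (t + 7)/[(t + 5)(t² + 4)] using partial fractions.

At t=-5: P = (1·(-5) + 7)/((-5)² + 4) = 2/29. Q = -P = -2/29, R = 1 - (-5)·P = 39/29
Result: (2/29)/(t + 5) - ((2/29)t - 39/29)/(t² + 4)


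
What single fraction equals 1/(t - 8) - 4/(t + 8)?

Common denominator (t - 8)(t + 8). Numerator: 1(t + 8) - 4(t - 8) = (t + 8) - (4t - 32) = -3t + 40
Result: (-3t + 40)/[(t - 8)(t + 8)]


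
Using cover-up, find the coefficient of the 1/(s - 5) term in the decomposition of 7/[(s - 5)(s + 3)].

Cover (s - 5), set s=5: 7/((s + 3) at s=5) = 7/(8) = 7/8


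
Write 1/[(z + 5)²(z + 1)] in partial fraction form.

Cover-up at z=-1: γ = 1/(-1 + 5)² = 1/16. Cover-up at z=-5: β = 1/(-5 + 1) = -1/4. Comparing z² coeff: α = -γ = -1/16
Result: (-1/16)/(z + 5) - (1/4)/(z + 5)² + (1/16)/(z + 1)


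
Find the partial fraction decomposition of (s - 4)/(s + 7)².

(s - 4) = A(s + 7) + B. At s = -7: B = 1·(-7) - 4 = -11. Coeff of s: A = 1
Result: 1/(s + 7) - 11/(s + 7)²


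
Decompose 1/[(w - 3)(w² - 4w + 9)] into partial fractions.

Cover-up at w = 3: A = 1/(3² - 4·3 + 9) = 1/6. Then B = -A = -1/6, C = -A·(-4 + 3) = 1/6
Result: (1/6)/(w - 3) - ((1/6)w - 1/6)/(w² - 4w + 9)


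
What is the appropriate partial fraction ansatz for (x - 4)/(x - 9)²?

Repeated linear factor: α/(x - 9) + β/(x - 9)²


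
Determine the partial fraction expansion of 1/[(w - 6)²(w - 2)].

Cover-up at w=2: γ = 1/(2 - 6)² = 1/16. Cover-up at w=6: β = 1/(6 - 2) = 1/4. Comparing w² coeff: α = -γ = -1/16
Result: (-1/16)/(w - 6) + (1/4)/(w - 6)² + (1/16)/(w - 2)


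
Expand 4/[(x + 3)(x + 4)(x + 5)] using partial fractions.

Using cover-up method: A = 2, B = -4, C = 2
Result: 2/(x + 3) - 4/(x + 4) + 2/(x + 5)


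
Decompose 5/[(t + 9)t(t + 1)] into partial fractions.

Using cover-up method: A = 5/72, B = 5/9, C = -5/8
Result: (5/72)/(t + 9) + (5/9)/t - (5/8)/(t + 1)


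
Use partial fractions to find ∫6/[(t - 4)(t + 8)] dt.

Decompose: 6/[(t - 4)(t + 8)] = (1/2)/(t - 4) - (1/2)/(t + 8). Integrate each term: (1/2) ln|(t - 4)| - (1/2) ln|(t + 8)| + C


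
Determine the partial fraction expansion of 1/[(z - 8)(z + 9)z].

Using cover-up method: α = 1/136, β = 1/153, γ = -1/72
Result: (1/136)/(z - 8) + (1/153)/(z + 9) - (1/72)/z


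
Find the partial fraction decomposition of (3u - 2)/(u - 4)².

(3u - 2) = A(u - 4) + B. At u = 4: B = 3·4 - 2 = 10. Coeff of u: A = 3
Result: 3/(u - 4) + 10/(u - 4)²


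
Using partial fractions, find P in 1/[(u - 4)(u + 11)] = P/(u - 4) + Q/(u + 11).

Cover-up at u = 4: P = 1/(4 + 11) = 1/15


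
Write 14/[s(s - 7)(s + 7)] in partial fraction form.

Using cover-up method: α = -2/7, β = 1/7, γ = 1/7
Result: (-2/7)/s + (1/7)/(s - 7) + (1/7)/(s + 7)


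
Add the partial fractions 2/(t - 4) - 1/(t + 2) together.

Common denominator (t - 4)(t + 2). Numerator: 2(t + 2) - 1(t - 4) = (2t + 4) - (t - 4) = t + 8
Result: (t + 8)/[(t - 4)(t + 2)]


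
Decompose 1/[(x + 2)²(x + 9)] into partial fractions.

Cover-up at x=-9: C = 1/(-9 + 2)² = 1/49. Cover-up at x=-2: B = 1/(-2 + 9) = 1/7. Comparing x² coeff: A = -C = -1/49
Result: (-1/49)/(x + 2) + (1/7)/(x + 2)² + (1/49)/(x + 9)


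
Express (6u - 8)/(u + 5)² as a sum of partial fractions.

(6u - 8) = α(u + 5) + β. At u = -5: β = 6·(-5) - 8 = -38. Coeff of u: α = 6
Result: 6/(u + 5) - 38/(u + 5)²


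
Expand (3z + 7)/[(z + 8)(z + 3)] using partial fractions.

At z=-8: A = (3·(-8) + 7)/(-8 + 3) = 17/5. At z=-3: B = (3·(-3) + 7)/(-3 + 8) = -2/5
Result: (17/5)/(z + 8) - (2/5)/(z + 3)


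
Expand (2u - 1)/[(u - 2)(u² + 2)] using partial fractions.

At u=2: A = (2·2 - 1)/(2² + 2) = 1/2. B = -A = -1/2, C = 2 - 2·A = 1
Result: (1/2)/(u - 2) - ((1/2)u - 1)/(u² + 2)


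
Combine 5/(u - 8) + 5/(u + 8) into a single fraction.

Common denominator (u - 8)(u + 8). Numerator: 5(u + 8) + 5(u - 8) = (5u + 40) + (5u - 40) = 10u
Result: (10u)/[(u - 8)(u + 8)]


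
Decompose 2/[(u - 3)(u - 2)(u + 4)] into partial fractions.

Using cover-up method: P = 2/7, Q = -1/3, R = 1/21
Result: (2/7)/(u - 3) - (1/3)/(u - 2) + (1/21)/(u + 4)


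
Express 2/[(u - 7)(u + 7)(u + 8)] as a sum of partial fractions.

Using cover-up method: P = 1/105, Q = -1/7, R = 2/15
Result: (1/105)/(u - 7) - (1/7)/(u + 7) + (2/15)/(u + 8)


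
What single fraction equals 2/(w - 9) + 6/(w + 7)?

Common denominator (w - 9)(w + 7). Numerator: 2(w + 7) + 6(w - 9) = (2w + 14) + (6w - 54) = 8w - 40
Result: (8w - 40)/[(w - 9)(w + 7)]


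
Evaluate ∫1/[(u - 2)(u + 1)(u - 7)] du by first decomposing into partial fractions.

Cover-up: A = -1/15, B = 1/24, C = 1/40. Decomposition: (-1/15)/(u - 2) + (1/24)/(u + 1) + (1/40)/(u - 7). Integrate each term: (-1/15) ln|(u - 2)| + (1/24) ln|(u + 1)| + (1/40) ln|(u - 7)| + C


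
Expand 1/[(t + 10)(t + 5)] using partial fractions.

1/(t + 10)(t + 5) = α/(t + 10) + β/(t + 5). α = 1/(-10 + 5) = -1/5, β = 1/(-5 + 10) = 1/5
Result: (-1/5)/(t + 10) + (1/5)/(t + 5)


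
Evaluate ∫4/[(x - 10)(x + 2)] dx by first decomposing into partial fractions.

Decompose: 4/[(x - 10)(x + 2)] = (1/3)/(x - 10) - (1/3)/(x + 2). Integrate each term: (1/3) ln|(x - 10)| - (1/3) ln|(x + 2)| + C


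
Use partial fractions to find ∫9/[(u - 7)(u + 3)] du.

Decompose: 9/[(u - 7)(u + 3)] = (9/10)/(u - 7) - (9/10)/(u + 3). Integrate each term: (9/10) ln|(u - 7)| - (9/10) ln|(u + 3)| + C


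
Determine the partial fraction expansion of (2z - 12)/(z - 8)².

(2z - 12) = α(z - 8) + β. At z = 8: β = 2·8 - 12 = 4. Coeff of z: α = 2
Result: 2/(z - 8) + 4/(z - 8)²


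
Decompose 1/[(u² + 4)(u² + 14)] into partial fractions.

Coefficient matching gives A = C = 0, B = 1/(14-4) = 1/10, D = -B = -1/10
Result: (1/10)/(u² + 4) - (1/10)/(u² + 14)


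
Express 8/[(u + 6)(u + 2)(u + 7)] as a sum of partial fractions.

Using cover-up method: P = -2, Q = 2/5, R = 8/5
Result: -2/(u + 6) + (2/5)/(u + 2) + (8/5)/(u + 7)


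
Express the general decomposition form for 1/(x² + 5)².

Repeated quadratic factor: (αx + β)/(x² + 5) + (γx + δ)/(x² + 5)²


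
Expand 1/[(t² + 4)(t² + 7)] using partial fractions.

Coefficient matching gives P = R = 0, Q = 1/(7-4) = 1/3, S = -Q = -1/3
Result: (1/3)/(t² + 4) - (1/3)/(t² + 7)


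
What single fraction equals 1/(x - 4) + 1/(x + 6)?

Common denominator (x - 4)(x + 6). Numerator: 1(x + 6) + 1(x - 4) = (x + 6) + (x - 4) = 2x + 2
Result: (2x + 2)/[(x - 4)(x + 6)]


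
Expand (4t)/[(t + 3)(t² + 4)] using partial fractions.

At t=-3: α = (4·(-3) + 0)/((-3)² + 4) = -12/13. β = -α = 12/13, γ = 4 - (-3)·α = 16/13
Result: (-12/13)/(t + 3) + ((12/13)t + 16/13)/(t² + 4)


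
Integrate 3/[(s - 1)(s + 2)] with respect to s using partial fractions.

Decompose: 3/[(s - 1)(s + 2)] = 1/(s - 1) - 1/(s + 2). Integrate each term: ln|(s - 1)| - ln|(s + 2)| + C


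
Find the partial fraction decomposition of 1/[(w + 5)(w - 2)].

1/(w + 5)(w - 2) = P/(w + 5) + Q/(w - 2). P = 1/(-5 - 2) = -1/7, Q = 1/(2 + 5) = 1/7
Result: (-1/7)/(w + 5) + (1/7)/(w - 2)


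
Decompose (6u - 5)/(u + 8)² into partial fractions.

(6u - 5) = α(u + 8) + β. At u = -8: β = 6·(-8) - 5 = -53. Coeff of u: α = 6
Result: 6/(u + 8) - 53/(u + 8)²


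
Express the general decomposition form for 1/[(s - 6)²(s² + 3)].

Repeated linear + quadratic: P/(s - 6) + Q/(s - 6)² + (Rs + S)/(s² + 3)


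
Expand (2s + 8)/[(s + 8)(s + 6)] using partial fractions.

At s=-8: A = (2·(-8) + 8)/(-8 + 6) = 4. At s=-6: B = (2·(-6) + 8)/(-6 + 8) = -2
Result: 4/(s + 8) - 2/(s + 6)


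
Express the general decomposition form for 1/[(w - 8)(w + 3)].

Distinct linear factors: P/(w - 8) + Q/(w + 3)


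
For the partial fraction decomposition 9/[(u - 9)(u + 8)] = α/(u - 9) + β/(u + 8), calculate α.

Cover-up at u = 9: α = 9/(9 + 8) = 9/17


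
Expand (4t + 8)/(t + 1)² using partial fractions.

(4t + 8) = A(t + 1) + B. At t = -1: B = 4·(-1) + 8 = 4. Coeff of t: A = 4
Result: 4/(t + 1) + 4/(t + 1)²


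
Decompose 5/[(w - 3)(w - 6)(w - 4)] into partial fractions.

Using cover-up method: α = 5/3, β = 5/6, γ = -5/2
Result: (5/3)/(w - 3) + (5/6)/(w - 6) - (5/2)/(w - 4)


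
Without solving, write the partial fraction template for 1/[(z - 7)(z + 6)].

Distinct linear factors: α/(z - 7) + β/(z + 6)


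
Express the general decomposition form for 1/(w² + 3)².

Repeated quadratic factor: (Pw + Q)/(w² + 3) + (Rw + S)/(w² + 3)²


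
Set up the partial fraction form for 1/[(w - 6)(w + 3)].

Distinct linear factors: A/(w - 6) + B/(w + 3)


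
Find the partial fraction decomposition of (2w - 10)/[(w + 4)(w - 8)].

At w=-4: α = (2·(-4) - 10)/(-4 - 8) = 3/2. At w=8: β = (2·8 - 10)/(8 + 4) = 1/2
Result: (3/2)/(w + 4) + (1/2)/(w - 8)


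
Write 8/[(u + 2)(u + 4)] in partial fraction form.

8/(u + 2)(u + 4) = P/(u + 2) + Q/(u + 4). P = 8/(-2 + 4) = 4, Q = 8/(-4 + 2) = -4
Result: 4/(u + 2) - 4/(u + 4)


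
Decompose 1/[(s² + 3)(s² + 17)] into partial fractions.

Coefficient matching gives A = C = 0, B = 1/(17-3) = 1/14, D = -B = -1/14
Result: (1/14)/(s² + 3) - (1/14)/(s² + 17)


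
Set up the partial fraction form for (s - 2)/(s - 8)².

Repeated linear factor: P/(s - 8) + Q/(s - 8)²


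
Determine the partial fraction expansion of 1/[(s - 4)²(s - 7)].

Cover-up at s=7: C = 1/(7 - 4)² = 1/9. Cover-up at s=4: B = 1/(4 - 7) = -1/3. Comparing s² coeff: A = -C = -1/9
Result: (-1/9)/(s - 4) - (1/3)/(s - 4)² + (1/9)/(s - 7)


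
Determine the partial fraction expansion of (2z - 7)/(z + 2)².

(2z - 7) = A(z + 2) + B. At z = -2: B = 2·(-2) - 7 = -11. Coeff of z: A = 2
Result: 2/(z + 2) - 11/(z + 2)²


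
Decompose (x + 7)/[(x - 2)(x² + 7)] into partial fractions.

At x=2: α = (1·2 + 7)/(2² + 7) = 9/11. β = -α = -9/11, γ = 1 - 2·α = -7/11
Result: (9/11)/(x - 2) - ((9/11)x + 7/11)/(x² + 7)


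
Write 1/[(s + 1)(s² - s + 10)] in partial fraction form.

Cover-up at s = -1: α = 1/((-1)² - 1·(-1) + 10) = 1/12. Then β = -α = -1/12, γ = -α·(-1 - 1) = 1/6
Result: (1/12)/(s + 1) - ((1/12)s - 1/6)/(s² - s + 10)


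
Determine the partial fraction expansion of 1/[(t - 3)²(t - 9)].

Cover-up at t=9: R = 1/(9 - 3)² = 1/36. Cover-up at t=3: Q = 1/(3 - 9) = -1/6. Comparing t² coeff: P = -R = -1/36
Result: (-1/36)/(t - 3) - (1/6)/(t - 3)² + (1/36)/(t - 9)


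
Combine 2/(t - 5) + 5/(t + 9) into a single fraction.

Common denominator (t - 5)(t + 9). Numerator: 2(t + 9) + 5(t - 5) = (2t + 18) + (5t - 25) = 7t - 7
Result: (7t - 7)/[(t - 5)(t + 9)]


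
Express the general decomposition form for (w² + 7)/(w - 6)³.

Repeated linear factor (power 3): A/(w - 6) + B/(w - 6)² + C/(w - 6)³


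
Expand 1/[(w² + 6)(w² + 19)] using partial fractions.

Coefficient matching gives P = R = 0, Q = 1/(19-6) = 1/13, S = -Q = -1/13
Result: (1/13)/(w² + 6) - (1/13)/(w² + 19)


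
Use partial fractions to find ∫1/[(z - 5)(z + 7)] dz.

Decompose: 1/[(z - 5)(z + 7)] = (1/12)/(z - 5) - (1/12)/(z + 7). Integrate each term: (1/12) ln|(z - 5)| - (1/12) ln|(z + 7)| + C


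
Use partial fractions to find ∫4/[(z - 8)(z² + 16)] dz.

Cover-up at z=8: α = 4/(8²+16) = 1/20. Coeff matching: β = -1/20, γ = -2/5. Decomposition: (1/20)/(z - 8) - ((1/20)z + 2/5)/(z² + 16). Integrate: linear → ln, quadratic → (1/2)ln + arctan: (1/20) ln|(z - 8)| - (1/40) ln(z² + 16) - (1/10) arctan(z/4) + C


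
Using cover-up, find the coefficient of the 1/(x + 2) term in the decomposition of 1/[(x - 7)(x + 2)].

Cover (x + 2), set x=-2: 1/((x - 7) at x=-2) = 1/(-9) = -1/9


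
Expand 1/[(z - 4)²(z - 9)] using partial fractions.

Cover-up at z=9: R = 1/(9 - 4)² = 1/25. Cover-up at z=4: Q = 1/(4 - 9) = -1/5. Comparing z² coeff: P = -R = -1/25
Result: (-1/25)/(z - 4) - (1/5)/(z - 4)² + (1/25)/(z - 9)


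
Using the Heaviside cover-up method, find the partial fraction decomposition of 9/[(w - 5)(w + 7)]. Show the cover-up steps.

Cover (w - 5): set w=5, get A = 9/(5 + 7) = 3/4. Cover (w + 7): set w=-7, get B = 9/(-7 - 5) = -3/4.
Result: (3/4)/(w - 5) - (3/4)/(w + 7)


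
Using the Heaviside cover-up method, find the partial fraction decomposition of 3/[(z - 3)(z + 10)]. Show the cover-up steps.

Cover (z - 3): set z=3, get P = 3/(3 + 10) = 3/13. Cover (z + 10): set z=-10, get Q = 3/(-10 - 3) = -3/13.
Result: (3/13)/(z - 3) - (3/13)/(z + 10)


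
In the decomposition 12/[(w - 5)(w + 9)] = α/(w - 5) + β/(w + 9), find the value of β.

Cover-up at w = -9: β = 12/(-9 - 5) = -12/14 = -6/7


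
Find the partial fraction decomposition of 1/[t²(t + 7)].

Cover-up at t=-7: C = 1/(-7 - 0)² = 1/49. Cover-up at t=0: B = 1/(0 + 7) = 1/7. Comparing t² coeff: A = -C = -1/49
Result: (-1/49)/t + (1/7)/t² + (1/49)/(t + 7)


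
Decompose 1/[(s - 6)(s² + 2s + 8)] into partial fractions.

Cover-up at s = 6: A = 1/(6² + 2·6 + 8) = 1/56. Then B = -A = -1/56, C = -A·(2 + 6) = -1/7
Result: (1/56)/(s - 6) - ((1/56)s + 1/7)/(s² + 2s + 8)


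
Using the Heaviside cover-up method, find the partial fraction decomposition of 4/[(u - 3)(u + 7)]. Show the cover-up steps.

Cover (u - 3): set u=3, get A = 4/(3 + 7) = 2/5. Cover (u + 7): set u=-7, get B = 4/(-7 - 3) = -2/5.
Result: (2/5)/(u - 3) - (2/5)/(u + 7)


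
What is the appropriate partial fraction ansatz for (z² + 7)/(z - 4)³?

Repeated linear factor (power 3): α/(z - 4) + β/(z - 4)² + γ/(z - 4)³


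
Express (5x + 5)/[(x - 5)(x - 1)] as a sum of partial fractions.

At x=5: P = (5·5 + 5)/(5 - 1) = 15/2. At x=1: Q = (5·1 + 5)/(1 - 5) = -5/2
Result: (15/2)/(x - 5) - (5/2)/(x - 1)


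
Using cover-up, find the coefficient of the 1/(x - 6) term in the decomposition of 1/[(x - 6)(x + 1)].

Cover (x - 6), set x=6: 1/((x + 1) at x=6) = 1/(7) = 1/7


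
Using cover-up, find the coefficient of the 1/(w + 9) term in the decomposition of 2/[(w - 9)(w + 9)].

Cover (w + 9), set w=-9: 2/((w - 9) at w=-9) = 2/(-18) = -1/9


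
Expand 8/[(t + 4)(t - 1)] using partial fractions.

8/(t + 4)(t - 1) = A/(t + 4) + B/(t - 1). A = 8/(-4 - 1) = -8/5, B = 8/(1 + 4) = 8/5
Result: (-8/5)/(t + 4) + (8/5)/(t - 1)


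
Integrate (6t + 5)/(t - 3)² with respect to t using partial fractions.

Decompose: P = 6, Q = 6·3 + 5 = 23, so (6t + 5)/(t - 3)² = 6/(t - 3) + 23/(t - 3)². Integrate: ∫ P/(t - 3) dt = 6 ln|(t - 3)|; ∫ Q/(t - 3)² dt = -23/(t - 3). Sum: 6 ln|(t - 3)| - 23/(t - 3) + C


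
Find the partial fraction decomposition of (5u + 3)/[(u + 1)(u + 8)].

At u=-1: α = (5·(-1) + 3)/(-1 + 8) = -2/7. At u=-8: β = (5·(-8) + 3)/(-8 + 1) = 37/7
Result: (-2/7)/(u + 1) + (37/7)/(u + 8)


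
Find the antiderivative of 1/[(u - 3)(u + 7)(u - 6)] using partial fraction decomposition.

Cover-up: P = -1/30, Q = 1/130, R = 1/39. Decomposition: (-1/30)/(u - 3) + (1/130)/(u + 7) + (1/39)/(u - 6). Integrate each term: (-1/30) ln|(u - 3)| + (1/130) ln|(u + 7)| + (1/39) ln|(u - 6)| + C


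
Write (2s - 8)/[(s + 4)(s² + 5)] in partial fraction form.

At s=-4: A = (2·(-4) - 8)/((-4)² + 5) = -16/21. B = -A = 16/21, C = 2 - (-4)·A = -22/21
Result: (-16/21)/(s + 4) + ((16/21)s - 22/21)/(s² + 5)


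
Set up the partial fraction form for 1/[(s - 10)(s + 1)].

Distinct linear factors: α/(s - 10) + β/(s + 1)


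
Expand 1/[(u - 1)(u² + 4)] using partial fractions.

Cover-up at u = 1: α = 1/(1² + 4) = 1/5. Then β = -α = -1/5, γ = -α·(0 + 1) = -1/5
Result: (1/5)/(u - 1) - ((1/5)u + 1/5)/(u² + 4)


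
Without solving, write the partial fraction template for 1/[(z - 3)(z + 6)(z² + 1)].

Two linear + quadratic: P/(z - 3) + Q/(z + 6) + (Rz + S)/(z² + 1)


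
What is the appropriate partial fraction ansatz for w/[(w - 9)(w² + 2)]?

Linear + irreducible quadratic: P/(w - 9) + (Qw + R)/(w² + 2)


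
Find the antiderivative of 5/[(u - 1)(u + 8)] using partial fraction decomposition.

Decompose: 5/[(u - 1)(u + 8)] = (5/9)/(u - 1) - (5/9)/(u + 8). Integrate each term: (5/9) ln|(u - 1)| - (5/9) ln|(u + 8)| + C


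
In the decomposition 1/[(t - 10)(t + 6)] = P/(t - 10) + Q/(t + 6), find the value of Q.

Cover-up at t = -6: Q = 1/(-6 - 10) = -1/16


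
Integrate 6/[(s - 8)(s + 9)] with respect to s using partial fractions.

Decompose: 6/[(s - 8)(s + 9)] = (6/17)/(s - 8) - (6/17)/(s + 9). Integrate each term: (6/17) ln|(s - 8)| - (6/17) ln|(s + 9)| + C


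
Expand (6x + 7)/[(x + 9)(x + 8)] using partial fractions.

At x=-9: α = (6·(-9) + 7)/(-9 + 8) = 47. At x=-8: β = (6·(-8) + 7)/(-8 + 9) = -41
Result: 47/(x + 9) - 41/(x + 8)


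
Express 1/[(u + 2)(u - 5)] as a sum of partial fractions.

1/(u + 2)(u - 5) = α/(u + 2) + β/(u - 5). α = 1/(-2 - 5) = -1/7, β = 1/(5 + 2) = 1/7
Result: (-1/7)/(u + 2) + (1/7)/(u - 5)


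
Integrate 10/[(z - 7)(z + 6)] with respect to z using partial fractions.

Decompose: 10/[(z - 7)(z + 6)] = (10/13)/(z - 7) - (10/13)/(z + 6). Integrate each term: (10/13) ln|(z - 7)| - (10/13) ln|(z + 6)| + C


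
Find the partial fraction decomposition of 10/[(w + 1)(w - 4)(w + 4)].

Using cover-up method: α = -2/3, β = 1/4, γ = 5/12
Result: (-2/3)/(w + 1) + (1/4)/(w - 4) + (5/12)/(w + 4)


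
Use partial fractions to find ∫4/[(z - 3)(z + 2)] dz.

Decompose: 4/[(z - 3)(z + 2)] = (4/5)/(z - 3) - (4/5)/(z + 2). Integrate each term: (4/5) ln|(z - 3)| - (4/5) ln|(z + 2)| + C


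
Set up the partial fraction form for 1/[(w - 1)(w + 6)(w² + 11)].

Two linear + quadratic: α/(w - 1) + β/(w + 6) + (γw + δ)/(w² + 11)


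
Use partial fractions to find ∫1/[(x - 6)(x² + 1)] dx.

Cover-up at x=6: A = 1/(6²+1) = 1/37. Coeff matching: B = -1/37, C = -6/37. Decomposition: (1/37)/(x - 6) - ((1/37)x + 6/37)/(x² + 1). Integrate: linear → ln, quadratic → (1/2)ln + arctan: (1/37) ln|(x - 6)| - (1/74) ln(x² + 1) - (6/37) arctan(x) + C


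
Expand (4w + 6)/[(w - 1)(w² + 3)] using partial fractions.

At w=1: α = (4·1 + 6)/(1² + 3) = 5/2. β = -α = -5/2, γ = 4 - 1·α = 3/2
Result: (5/2)/(w - 1) - ((5/2)w - 3/2)/(w² + 3)


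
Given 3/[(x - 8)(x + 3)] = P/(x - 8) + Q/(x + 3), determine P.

Cover-up at x = 8: P = 3/(8 + 3) = 3/11


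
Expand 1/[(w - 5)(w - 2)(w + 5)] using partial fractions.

Using cover-up method: P = 1/30, Q = -1/21, R = 1/70
Result: (1/30)/(w - 5) - (1/21)/(w - 2) + (1/70)/(w + 5)


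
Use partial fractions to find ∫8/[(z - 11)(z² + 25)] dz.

Cover-up at z=11: A = 8/(11²+25) = 4/73. Coeff matching: B = -4/73, C = -44/73. Decomposition: (4/73)/(z - 11) - ((4/73)z + 44/73)/(z² + 25). Integrate: linear → ln, quadratic → (1/2)ln + arctan: (4/73) ln|(z - 11)| - (2/73) ln(z² + 25) - (44/365) arctan(z/5) + C


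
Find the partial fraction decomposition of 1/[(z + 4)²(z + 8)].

Cover-up at z=-8: C = 1/(-8 + 4)² = 1/16. Cover-up at z=-4: B = 1/(-4 + 8) = 1/4. Comparing z² coeff: A = -C = -1/16
Result: (-1/16)/(z + 4) + (1/4)/(z + 4)² + (1/16)/(z + 8)


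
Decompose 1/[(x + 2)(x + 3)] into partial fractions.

1/(x + 2)(x + 3) = P/(x + 2) + Q/(x + 3). P = 1/(-2 + 3) = 1, Q = 1/(-3 + 2) = -1
Result: 1/(x + 2) - 1/(x + 3)


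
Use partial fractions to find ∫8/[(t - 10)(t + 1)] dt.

Decompose: 8/[(t - 10)(t + 1)] = (8/11)/(t - 10) - (8/11)/(t + 1). Integrate each term: (8/11) ln|(t - 10)| - (8/11) ln|(t + 1)| + C


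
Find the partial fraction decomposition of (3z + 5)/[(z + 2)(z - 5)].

At z=-2: A = (3·(-2) + 5)/(-2 - 5) = 1/7. At z=5: B = (3·5 + 5)/(5 + 2) = 20/7
Result: (1/7)/(z + 2) + (20/7)/(z - 5)


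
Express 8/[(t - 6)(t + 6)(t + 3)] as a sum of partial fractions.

Using cover-up method: A = 2/27, B = 2/9, C = -8/27
Result: (2/27)/(t - 6) + (2/9)/(t + 6) - (8/27)/(t + 3)


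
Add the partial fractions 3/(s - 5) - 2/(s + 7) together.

Common denominator (s - 5)(s + 7). Numerator: 3(s + 7) - 2(s - 5) = (3s + 21) - (2s - 10) = s + 31
Result: (s + 31)/[(s - 5)(s + 7)]


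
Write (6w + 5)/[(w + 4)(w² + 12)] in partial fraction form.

At w=-4: P = (6·(-4) + 5)/((-4)² + 12) = -19/28. Q = -P = 19/28, R = 6 - (-4)·P = 23/7
Result: (-19/28)/(w + 4) + ((19/28)w + 23/7)/(w² + 12)


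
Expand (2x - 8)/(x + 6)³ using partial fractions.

(2x - 8) = α(x + 6)² + β(x + 6) + γ. At x = -6: γ = 2·(-6) - 8 = -20. Coefficients: α = 0, β = 2
Result: 2/(x + 6)² - 20/(x + 6)³


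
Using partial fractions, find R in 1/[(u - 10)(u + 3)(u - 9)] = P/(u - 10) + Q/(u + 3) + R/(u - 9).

Cover-up at u = 9: R = 1/[(9 - 10)(9 + 3)] = 1/[(-1)(12)] = -1/12


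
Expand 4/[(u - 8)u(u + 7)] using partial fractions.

Using cover-up method: P = 1/30, Q = -1/14, R = 4/105
Result: (1/30)/(u - 8) - (1/14)/u + (4/105)/(u + 7)


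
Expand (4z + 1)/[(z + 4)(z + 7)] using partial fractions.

At z=-4: α = (4·(-4) + 1)/(-4 + 7) = -5. At z=-7: β = (4·(-7) + 1)/(-7 + 4) = 9
Result: -5/(z + 4) + 9/(z + 7)


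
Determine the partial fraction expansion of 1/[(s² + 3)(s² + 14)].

Coefficient matching gives α = γ = 0, β = 1/(14-3) = 1/11, δ = -β = -1/11
Result: (1/11)/(s² + 3) - (1/11)/(s² + 14)


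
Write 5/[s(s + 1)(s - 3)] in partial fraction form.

Using cover-up method: A = -5/3, B = 5/4, C = 5/12
Result: (-5/3)/s + (5/4)/(s + 1) + (5/12)/(s - 3)


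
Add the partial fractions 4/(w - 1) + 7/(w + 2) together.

Common denominator (w - 1)(w + 2). Numerator: 4(w + 2) + 7(w - 1) = (4w + 8) + (7w - 7) = 11w + 1
Result: (11w + 1)/[(w - 1)(w + 2)]


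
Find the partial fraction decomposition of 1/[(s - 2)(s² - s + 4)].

Cover-up at s = 2: A = 1/(2² - 1·2 + 4) = 1/6. Then B = -A = -1/6, C = -A·(-1 + 2) = -1/6
Result: (1/6)/(s - 2) - ((1/6)s + 1/6)/(s² - s + 4)


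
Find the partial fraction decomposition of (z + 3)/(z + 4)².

(z + 3) = P(z + 4) + Q. At z = -4: Q = 1·(-4) + 3 = -1. Coeff of z: P = 1
Result: 1/(z + 4) - 1/(z + 4)²


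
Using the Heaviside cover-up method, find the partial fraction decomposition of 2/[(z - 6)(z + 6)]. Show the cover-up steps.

Cover (z - 6): set z=6, get A = 2/(6 + 6) = 1/6. Cover (z + 6): set z=-6, get B = 2/(-6 - 6) = -1/6.
Result: (1/6)/(z - 6) - (1/6)/(z + 6)


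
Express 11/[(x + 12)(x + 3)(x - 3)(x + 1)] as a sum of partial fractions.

Using Heaviside cover-up: (-1/135)/(x + 12) + (11/108)/(x + 3) + (11/360)/(x - 3) - (1/8)/(x + 1)


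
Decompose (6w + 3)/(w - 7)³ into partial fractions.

(6w + 3) = α(w - 7)² + β(w - 7) + γ. At w = 7: γ = 6·7 + 3 = 45. Coefficients: α = 0, β = 6
Result: 6/(w - 7)² + 45/(w - 7)³
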